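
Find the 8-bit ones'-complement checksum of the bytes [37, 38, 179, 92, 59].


Sum = 405 mod 256 = 149
Complement = 106

106


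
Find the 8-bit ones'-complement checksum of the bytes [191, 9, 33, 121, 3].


Sum = 357 mod 256 = 101
Complement = 154

154


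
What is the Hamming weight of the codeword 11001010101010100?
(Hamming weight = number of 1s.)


Counting 1s in 11001010101010100

8


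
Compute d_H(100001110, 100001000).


XOR: 000000110
Count of 1s: 2

2


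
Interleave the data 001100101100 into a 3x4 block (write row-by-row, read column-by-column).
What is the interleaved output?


Matrix:
  0011
  0010
  1100
Read columns: 001001110100

001001110100


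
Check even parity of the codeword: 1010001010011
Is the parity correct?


Number of 1s: 6

Yes, parity is correct (6 ones)


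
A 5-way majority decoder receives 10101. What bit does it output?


Ones: 3 out of 5
Threshold: 3

1 (3/5 voted 1)


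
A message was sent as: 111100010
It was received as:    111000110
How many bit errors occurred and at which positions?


XOR: 000100100

2 error(s) at position(s): 3, 6


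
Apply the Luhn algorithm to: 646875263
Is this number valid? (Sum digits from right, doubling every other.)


Luhn sum = 43
43 mod 10 = 3

Invalid (Luhn sum mod 10 = 3)


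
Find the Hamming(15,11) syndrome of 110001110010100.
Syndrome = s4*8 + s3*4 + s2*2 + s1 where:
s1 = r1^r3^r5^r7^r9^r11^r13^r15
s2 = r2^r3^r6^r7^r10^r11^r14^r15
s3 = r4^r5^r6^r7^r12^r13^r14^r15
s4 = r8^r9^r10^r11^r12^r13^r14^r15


s1=0, s2=0, s3=1, s4=1

Syndrome = 12 (error at position 12)


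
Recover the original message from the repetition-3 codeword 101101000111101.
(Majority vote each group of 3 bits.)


Groups: 101, 101, 000, 111, 101
Majority votes: 11011

11011


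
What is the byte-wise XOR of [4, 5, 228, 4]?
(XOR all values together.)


XOR chain: 4 ^ 5 ^ 228 ^ 4 = 225

225


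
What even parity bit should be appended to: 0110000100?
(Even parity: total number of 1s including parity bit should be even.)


Number of 1s in data: 3
Parity bit: 1

1


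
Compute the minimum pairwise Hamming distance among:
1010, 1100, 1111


Comparing all pairs, minimum distance: 2
Can detect 1 errors, correct 0 errors

2


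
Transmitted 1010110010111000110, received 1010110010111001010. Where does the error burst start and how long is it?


XOR: 0000000000000001100

Burst at position 15, length 2


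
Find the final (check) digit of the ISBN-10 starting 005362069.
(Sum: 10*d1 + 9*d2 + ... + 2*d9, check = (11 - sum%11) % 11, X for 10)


Weighted sum: 143
143 mod 11 = 0

Check digit: 0


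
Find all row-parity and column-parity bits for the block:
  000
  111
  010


Row parities: 011
Column parities: 101

Row P: 011, Col P: 101, Corner: 0


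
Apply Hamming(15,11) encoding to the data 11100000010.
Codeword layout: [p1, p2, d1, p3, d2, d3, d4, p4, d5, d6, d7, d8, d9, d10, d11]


Parity bits: p1=0, p2=1, p3=1, p4=1

011111010000010


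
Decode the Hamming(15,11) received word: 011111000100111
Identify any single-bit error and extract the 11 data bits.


Syndrome = 0: no error detected

Data: 11100100111 (no errors)


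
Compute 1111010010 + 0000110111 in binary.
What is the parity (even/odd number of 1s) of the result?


1111010010 = 978
0000110111 = 55
Sum = 1033 = 10000001001
1s count = 3

odd parity (3 ones in 10000001001)


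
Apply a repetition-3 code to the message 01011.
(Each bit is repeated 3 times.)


Each bit -> 3 copies

000111000111111


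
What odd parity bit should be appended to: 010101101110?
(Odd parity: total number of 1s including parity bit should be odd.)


Number of 1s in data: 7
Parity bit: 0

0


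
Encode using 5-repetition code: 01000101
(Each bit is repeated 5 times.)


Each bit -> 5 copies

0000011111000000000000000111110000011111


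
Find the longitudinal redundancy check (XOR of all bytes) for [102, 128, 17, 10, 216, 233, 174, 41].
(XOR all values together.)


XOR chain: 102 ^ 128 ^ 17 ^ 10 ^ 216 ^ 233 ^ 174 ^ 41 = 75

75


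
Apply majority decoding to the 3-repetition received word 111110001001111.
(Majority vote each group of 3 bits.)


Groups: 111, 110, 001, 001, 111
Majority votes: 11001

11001


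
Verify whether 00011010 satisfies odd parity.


Number of 1s: 3

Yes, parity is correct (3 ones)


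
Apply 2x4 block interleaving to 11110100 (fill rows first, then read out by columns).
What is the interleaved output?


Matrix:
  1111
  0100
Read columns: 10111010

10111010


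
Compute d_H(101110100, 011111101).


XOR: 110001001
Count of 1s: 4

4


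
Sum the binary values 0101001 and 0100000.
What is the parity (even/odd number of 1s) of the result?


0101001 = 41
0100000 = 32
Sum = 73 = 1001001
1s count = 3

odd parity (3 ones in 1001001)


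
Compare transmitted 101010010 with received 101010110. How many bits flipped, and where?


XOR: 000000100

1 error(s) at position(s): 6


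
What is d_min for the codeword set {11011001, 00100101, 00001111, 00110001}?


Comparing all pairs, minimum distance: 2
Can detect 1 errors, correct 0 errors

2


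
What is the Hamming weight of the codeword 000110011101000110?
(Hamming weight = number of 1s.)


Counting 1s in 000110011101000110

8


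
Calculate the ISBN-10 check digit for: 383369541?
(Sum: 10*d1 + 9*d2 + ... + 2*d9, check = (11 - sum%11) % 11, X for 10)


Weighted sum: 262
262 mod 11 = 9

Check digit: 2


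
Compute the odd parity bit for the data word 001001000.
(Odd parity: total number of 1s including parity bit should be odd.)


Number of 1s in data: 2
Parity bit: 1

1


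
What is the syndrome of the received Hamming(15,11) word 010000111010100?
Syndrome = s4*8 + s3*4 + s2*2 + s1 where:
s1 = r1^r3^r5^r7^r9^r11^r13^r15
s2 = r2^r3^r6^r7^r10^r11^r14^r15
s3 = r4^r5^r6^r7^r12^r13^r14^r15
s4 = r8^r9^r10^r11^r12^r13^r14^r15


s1=0, s2=1, s3=0, s4=0

Syndrome = 2 (error at position 2)


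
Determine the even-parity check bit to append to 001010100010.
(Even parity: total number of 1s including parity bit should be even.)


Number of 1s in data: 4
Parity bit: 0

0


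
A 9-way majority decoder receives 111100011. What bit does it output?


Ones: 6 out of 9
Threshold: 5

1 (6/9 voted 1)


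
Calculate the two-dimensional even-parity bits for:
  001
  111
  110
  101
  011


Row parities: 11000
Column parities: 110

Row P: 11000, Col P: 110, Corner: 0


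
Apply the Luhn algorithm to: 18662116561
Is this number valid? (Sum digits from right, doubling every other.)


Luhn sum = 34
34 mod 10 = 4

Invalid (Luhn sum mod 10 = 4)


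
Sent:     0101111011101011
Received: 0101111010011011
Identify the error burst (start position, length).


XOR: 0000000001110000

Burst at position 9, length 3


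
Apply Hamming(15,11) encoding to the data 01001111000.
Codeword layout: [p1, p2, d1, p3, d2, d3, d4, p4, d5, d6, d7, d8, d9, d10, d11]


Parity bits: p1=1, p2=0, p3=0, p4=0

100010001111000


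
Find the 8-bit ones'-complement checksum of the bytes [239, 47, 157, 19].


Sum = 462 mod 256 = 206
Complement = 49

49


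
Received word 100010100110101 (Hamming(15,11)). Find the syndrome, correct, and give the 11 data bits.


Syndrome = 0: no error detected

Data: 01010110101 (no errors)


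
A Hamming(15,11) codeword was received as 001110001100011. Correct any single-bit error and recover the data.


Syndrome = 0: no error detected

Data: 11001100011 (no errors)


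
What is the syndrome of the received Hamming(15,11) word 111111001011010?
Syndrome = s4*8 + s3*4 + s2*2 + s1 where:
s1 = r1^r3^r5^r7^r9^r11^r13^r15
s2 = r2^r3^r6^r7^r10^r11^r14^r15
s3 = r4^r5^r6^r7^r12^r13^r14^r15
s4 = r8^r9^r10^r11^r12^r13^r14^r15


s1=1, s2=1, s3=1, s4=0

Syndrome = 7 (error at position 7)


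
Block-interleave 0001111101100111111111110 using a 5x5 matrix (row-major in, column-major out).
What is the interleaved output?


Matrix:
  00011
  11101
  10011
  11111
  11110
Read columns: 0111101011010111011111110

0111101011010111011111110


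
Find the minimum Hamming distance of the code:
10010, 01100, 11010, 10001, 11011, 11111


Comparing all pairs, minimum distance: 1
Can detect 0 errors, correct 0 errors

1


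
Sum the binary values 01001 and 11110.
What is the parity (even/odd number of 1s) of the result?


01001 = 9
11110 = 30
Sum = 39 = 100111
1s count = 4

even parity (4 ones in 100111)


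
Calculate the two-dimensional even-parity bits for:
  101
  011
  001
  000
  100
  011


Row parities: 001010
Column parities: 000

Row P: 001010, Col P: 000, Corner: 0


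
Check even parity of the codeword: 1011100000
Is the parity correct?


Number of 1s: 4

Yes, parity is correct (4 ones)


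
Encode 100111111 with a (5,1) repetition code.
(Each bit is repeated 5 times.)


Each bit -> 5 copies

111110000000000111111111111111111111111111111


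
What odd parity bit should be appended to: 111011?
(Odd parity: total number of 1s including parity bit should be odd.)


Number of 1s in data: 5
Parity bit: 0

0


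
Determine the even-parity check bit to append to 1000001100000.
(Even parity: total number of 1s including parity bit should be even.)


Number of 1s in data: 3
Parity bit: 1

1


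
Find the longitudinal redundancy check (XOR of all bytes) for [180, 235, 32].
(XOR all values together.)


XOR chain: 180 ^ 235 ^ 32 = 127

127


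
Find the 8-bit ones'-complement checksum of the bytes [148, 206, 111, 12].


Sum = 477 mod 256 = 221
Complement = 34

34


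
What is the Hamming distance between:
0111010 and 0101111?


XOR: 0010101
Count of 1s: 3

3


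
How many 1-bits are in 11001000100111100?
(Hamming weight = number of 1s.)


Counting 1s in 11001000100111100

8


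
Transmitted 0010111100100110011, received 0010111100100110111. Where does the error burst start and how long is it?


XOR: 0000000000000000100

Burst at position 16, length 1


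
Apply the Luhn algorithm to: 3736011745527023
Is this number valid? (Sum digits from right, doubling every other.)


Luhn sum = 63
63 mod 10 = 3

Invalid (Luhn sum mod 10 = 3)


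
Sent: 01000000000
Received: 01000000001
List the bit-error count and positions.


XOR: 00000000001

1 error(s) at position(s): 10


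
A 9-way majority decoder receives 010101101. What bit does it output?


Ones: 5 out of 9
Threshold: 5

1 (5/9 voted 1)


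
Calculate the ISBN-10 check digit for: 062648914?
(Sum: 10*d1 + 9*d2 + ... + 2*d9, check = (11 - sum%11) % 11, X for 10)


Weighted sum: 223
223 mod 11 = 3

Check digit: 8


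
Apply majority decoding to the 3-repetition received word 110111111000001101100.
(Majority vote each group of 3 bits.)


Groups: 110, 111, 111, 000, 001, 101, 100
Majority votes: 1110010

1110010


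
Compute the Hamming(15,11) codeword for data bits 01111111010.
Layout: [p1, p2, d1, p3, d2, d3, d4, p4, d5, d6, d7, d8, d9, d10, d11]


Parity bits: p1=0, p2=1, p3=1, p4=1

010111111111010


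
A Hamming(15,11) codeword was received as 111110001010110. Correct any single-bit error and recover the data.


Syndrome = 0: no error detected

Data: 11001010110 (no errors)


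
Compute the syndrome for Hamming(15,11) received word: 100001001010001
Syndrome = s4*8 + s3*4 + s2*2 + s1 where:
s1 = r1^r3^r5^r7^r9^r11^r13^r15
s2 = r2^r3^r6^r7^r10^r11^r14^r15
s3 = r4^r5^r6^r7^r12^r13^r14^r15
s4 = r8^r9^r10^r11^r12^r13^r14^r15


s1=0, s2=1, s3=0, s4=1

Syndrome = 10 (error at position 10)


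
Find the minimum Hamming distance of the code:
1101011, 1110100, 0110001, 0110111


Comparing all pairs, minimum distance: 2
Can detect 1 errors, correct 0 errors

2


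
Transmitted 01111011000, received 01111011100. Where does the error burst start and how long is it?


XOR: 00000000100

Burst at position 8, length 1


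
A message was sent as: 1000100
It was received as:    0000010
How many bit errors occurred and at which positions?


XOR: 1000110

3 error(s) at position(s): 0, 4, 5


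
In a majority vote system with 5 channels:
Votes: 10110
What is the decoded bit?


Ones: 3 out of 5
Threshold: 3

1 (3/5 voted 1)


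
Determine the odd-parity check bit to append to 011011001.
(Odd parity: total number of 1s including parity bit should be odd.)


Number of 1s in data: 5
Parity bit: 0

0


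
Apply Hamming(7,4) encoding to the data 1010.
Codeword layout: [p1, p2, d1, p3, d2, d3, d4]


Parity bits: p1=1, p2=0, p3=1

1011010


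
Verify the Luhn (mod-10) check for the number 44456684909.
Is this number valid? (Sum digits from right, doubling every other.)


Luhn sum = 60
60 mod 10 = 0

Valid (Luhn sum mod 10 = 0)


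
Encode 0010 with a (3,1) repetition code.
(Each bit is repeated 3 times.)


Each bit -> 3 copies

000000111000


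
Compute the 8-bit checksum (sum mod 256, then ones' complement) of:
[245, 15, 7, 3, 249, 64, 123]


Sum = 706 mod 256 = 194
Complement = 61

61


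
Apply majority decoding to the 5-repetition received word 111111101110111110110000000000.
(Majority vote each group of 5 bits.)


Groups: 11111, 11011, 10111, 11011, 00000, 00000
Majority votes: 111100

111100


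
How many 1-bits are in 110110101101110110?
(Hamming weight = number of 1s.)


Counting 1s in 110110101101110110

12


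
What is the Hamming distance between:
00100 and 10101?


XOR: 10001
Count of 1s: 2

2


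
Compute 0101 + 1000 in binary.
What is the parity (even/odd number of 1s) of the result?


0101 = 5
1000 = 8
Sum = 13 = 1101
1s count = 3

odd parity (3 ones in 1101)


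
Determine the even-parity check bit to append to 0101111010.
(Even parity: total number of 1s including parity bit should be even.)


Number of 1s in data: 6
Parity bit: 0

0


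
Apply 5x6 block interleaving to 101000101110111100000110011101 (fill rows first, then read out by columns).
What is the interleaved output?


Matrix:
  101000
  101110
  111100
  000110
  011101
Read columns: 111000010111101011110101000001

111000010111101011110101000001


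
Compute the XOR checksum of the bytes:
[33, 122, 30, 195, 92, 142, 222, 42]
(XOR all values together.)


XOR chain: 33 ^ 122 ^ 30 ^ 195 ^ 92 ^ 142 ^ 222 ^ 42 = 160

160


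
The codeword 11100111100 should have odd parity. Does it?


Number of 1s: 7

Yes, parity is correct (7 ones)


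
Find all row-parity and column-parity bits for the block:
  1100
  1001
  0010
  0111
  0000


Row parities: 00110
Column parities: 0000

Row P: 00110, Col P: 0000, Corner: 0


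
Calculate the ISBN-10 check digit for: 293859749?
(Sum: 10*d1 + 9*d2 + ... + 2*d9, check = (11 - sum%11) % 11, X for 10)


Weighted sum: 314
314 mod 11 = 6

Check digit: 5


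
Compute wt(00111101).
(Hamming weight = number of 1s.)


Counting 1s in 00111101

5


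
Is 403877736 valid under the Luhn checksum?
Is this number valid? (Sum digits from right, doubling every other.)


Luhn sum = 45
45 mod 10 = 5

Invalid (Luhn sum mod 10 = 5)


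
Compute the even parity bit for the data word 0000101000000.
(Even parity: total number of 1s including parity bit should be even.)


Number of 1s in data: 2
Parity bit: 0

0


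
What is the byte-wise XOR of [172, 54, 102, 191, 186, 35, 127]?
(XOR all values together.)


XOR chain: 172 ^ 54 ^ 102 ^ 191 ^ 186 ^ 35 ^ 127 = 165

165


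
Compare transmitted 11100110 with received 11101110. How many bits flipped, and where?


XOR: 00001000

1 error(s) at position(s): 4


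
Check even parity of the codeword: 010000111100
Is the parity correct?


Number of 1s: 5

No, parity error (5 ones)


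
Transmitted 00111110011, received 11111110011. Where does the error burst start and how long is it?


XOR: 11000000000

Burst at position 0, length 2


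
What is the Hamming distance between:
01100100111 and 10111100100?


XOR: 11011000011
Count of 1s: 6

6


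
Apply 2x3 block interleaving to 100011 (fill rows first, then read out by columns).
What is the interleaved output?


Matrix:
  100
  011
Read columns: 100101

100101


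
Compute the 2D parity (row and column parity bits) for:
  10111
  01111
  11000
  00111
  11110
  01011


Row parities: 000101
Column parities: 10010

Row P: 000101, Col P: 10010, Corner: 0


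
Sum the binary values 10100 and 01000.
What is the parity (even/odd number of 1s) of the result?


10100 = 20
01000 = 8
Sum = 28 = 11100
1s count = 3

odd parity (3 ones in 11100)


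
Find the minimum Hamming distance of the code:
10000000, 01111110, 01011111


Comparing all pairs, minimum distance: 2
Can detect 1 errors, correct 0 errors

2


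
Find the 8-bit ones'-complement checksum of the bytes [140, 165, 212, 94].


Sum = 611 mod 256 = 99
Complement = 156

156


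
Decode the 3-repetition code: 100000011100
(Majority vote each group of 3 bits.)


Groups: 100, 000, 011, 100
Majority votes: 0010

0010


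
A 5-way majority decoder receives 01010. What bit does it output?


Ones: 2 out of 5
Threshold: 3

0 (2/5 voted 1)


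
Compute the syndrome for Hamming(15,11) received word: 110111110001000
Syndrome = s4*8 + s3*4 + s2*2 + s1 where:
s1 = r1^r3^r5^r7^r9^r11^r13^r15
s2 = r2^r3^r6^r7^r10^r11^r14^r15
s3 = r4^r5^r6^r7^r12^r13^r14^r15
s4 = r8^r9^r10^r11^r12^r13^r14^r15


s1=1, s2=1, s3=1, s4=0

Syndrome = 7 (error at position 7)


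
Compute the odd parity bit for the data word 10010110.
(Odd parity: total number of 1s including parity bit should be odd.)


Number of 1s in data: 4
Parity bit: 1

1


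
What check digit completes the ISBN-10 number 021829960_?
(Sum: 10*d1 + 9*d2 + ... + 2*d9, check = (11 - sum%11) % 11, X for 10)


Weighted sum: 193
193 mod 11 = 6

Check digit: 5


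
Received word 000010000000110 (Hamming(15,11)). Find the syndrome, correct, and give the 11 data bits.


Syndrome = 6: error at position 6

Data: 01100000110 (corrected bit 6)


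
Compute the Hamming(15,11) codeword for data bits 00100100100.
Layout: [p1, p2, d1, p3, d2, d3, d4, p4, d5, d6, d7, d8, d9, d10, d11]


Parity bits: p1=1, p2=0, p3=0, p4=0

100001000100100


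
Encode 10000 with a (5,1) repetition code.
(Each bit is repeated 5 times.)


Each bit -> 5 copies

1111100000000000000000000


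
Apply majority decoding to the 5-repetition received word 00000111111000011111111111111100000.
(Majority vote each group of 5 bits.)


Groups: 00000, 11111, 10000, 11111, 11111, 11111, 00000
Majority votes: 0101110

0101110


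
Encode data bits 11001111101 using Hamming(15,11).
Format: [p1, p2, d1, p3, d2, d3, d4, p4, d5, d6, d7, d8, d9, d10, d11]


Parity bits: p1=0, p2=0, p3=0, p4=0

001010001111101


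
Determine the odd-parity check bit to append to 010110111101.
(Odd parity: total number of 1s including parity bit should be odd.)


Number of 1s in data: 8
Parity bit: 1

1


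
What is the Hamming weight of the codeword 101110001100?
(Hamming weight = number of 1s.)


Counting 1s in 101110001100

6


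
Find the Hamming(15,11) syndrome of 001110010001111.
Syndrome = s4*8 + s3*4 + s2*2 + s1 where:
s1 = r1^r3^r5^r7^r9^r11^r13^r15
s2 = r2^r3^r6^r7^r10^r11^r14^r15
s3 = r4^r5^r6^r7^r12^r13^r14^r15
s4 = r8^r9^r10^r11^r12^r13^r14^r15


s1=0, s2=1, s3=0, s4=1

Syndrome = 10 (error at position 10)


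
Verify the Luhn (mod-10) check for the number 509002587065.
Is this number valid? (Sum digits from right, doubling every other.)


Luhn sum = 34
34 mod 10 = 4

Invalid (Luhn sum mod 10 = 4)


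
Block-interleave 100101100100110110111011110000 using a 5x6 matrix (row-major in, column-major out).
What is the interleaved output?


Matrix:
  100101
  100100
  110110
  111011
  110000
Read columns: 111110011100010111000011010010

111110011100010111000011010010


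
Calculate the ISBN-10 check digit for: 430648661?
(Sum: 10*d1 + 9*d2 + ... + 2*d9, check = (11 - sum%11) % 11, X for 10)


Weighted sum: 217
217 mod 11 = 8

Check digit: 3


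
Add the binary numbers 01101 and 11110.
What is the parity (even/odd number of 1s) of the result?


01101 = 13
11110 = 30
Sum = 43 = 101011
1s count = 4

even parity (4 ones in 101011)


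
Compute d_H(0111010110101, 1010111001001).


XOR: 1101101111100
Count of 1s: 9

9


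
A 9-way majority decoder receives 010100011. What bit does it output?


Ones: 4 out of 9
Threshold: 5

0 (4/9 voted 1)


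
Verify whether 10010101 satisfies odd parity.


Number of 1s: 4

No, parity error (4 ones)


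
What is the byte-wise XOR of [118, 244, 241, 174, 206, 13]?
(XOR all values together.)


XOR chain: 118 ^ 244 ^ 241 ^ 174 ^ 206 ^ 13 = 30

30


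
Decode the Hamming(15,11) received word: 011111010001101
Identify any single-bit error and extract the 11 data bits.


Syndrome = 0: no error detected

Data: 11100001101 (no errors)


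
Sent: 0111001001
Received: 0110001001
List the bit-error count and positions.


XOR: 0001000000

1 error(s) at position(s): 3


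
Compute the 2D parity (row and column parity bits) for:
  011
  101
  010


Row parities: 001
Column parities: 100

Row P: 001, Col P: 100, Corner: 1


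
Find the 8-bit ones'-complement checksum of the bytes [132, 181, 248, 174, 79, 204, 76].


Sum = 1094 mod 256 = 70
Complement = 185

185


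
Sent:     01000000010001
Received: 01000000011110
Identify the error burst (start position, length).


XOR: 00000000001111

Burst at position 10, length 4


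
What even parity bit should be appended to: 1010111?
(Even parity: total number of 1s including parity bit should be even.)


Number of 1s in data: 5
Parity bit: 1

1


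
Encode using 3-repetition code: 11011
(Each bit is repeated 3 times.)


Each bit -> 3 copies

111111000111111


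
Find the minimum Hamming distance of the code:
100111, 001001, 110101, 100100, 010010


Comparing all pairs, minimum distance: 2
Can detect 1 errors, correct 0 errors

2


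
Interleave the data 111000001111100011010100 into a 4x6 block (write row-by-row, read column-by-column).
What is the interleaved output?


Matrix:
  111000
  001111
  100011
  010100
Read columns: 101010011100010101100110

101010011100010101100110


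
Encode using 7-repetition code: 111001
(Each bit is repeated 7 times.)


Each bit -> 7 copies

111111111111111111111000000000000001111111


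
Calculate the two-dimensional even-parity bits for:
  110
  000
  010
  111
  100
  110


Row parities: 001110
Column parities: 001

Row P: 001110, Col P: 001, Corner: 1


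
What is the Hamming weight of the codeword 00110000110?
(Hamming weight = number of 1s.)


Counting 1s in 00110000110

4


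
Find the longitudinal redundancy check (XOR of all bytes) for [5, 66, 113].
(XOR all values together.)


XOR chain: 5 ^ 66 ^ 113 = 54

54


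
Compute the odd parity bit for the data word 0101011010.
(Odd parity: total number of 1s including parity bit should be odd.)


Number of 1s in data: 5
Parity bit: 0

0


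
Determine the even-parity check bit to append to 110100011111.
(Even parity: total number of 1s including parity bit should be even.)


Number of 1s in data: 8
Parity bit: 0

0


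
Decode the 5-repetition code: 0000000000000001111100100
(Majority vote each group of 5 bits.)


Groups: 00000, 00000, 00000, 11111, 00100
Majority votes: 00010

00010


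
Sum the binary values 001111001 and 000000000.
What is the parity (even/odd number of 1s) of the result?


001111001 = 121
000000000 = 0
Sum = 121 = 1111001
1s count = 5

odd parity (5 ones in 1111001)


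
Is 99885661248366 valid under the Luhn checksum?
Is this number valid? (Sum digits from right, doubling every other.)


Luhn sum = 71
71 mod 10 = 1

Invalid (Luhn sum mod 10 = 1)


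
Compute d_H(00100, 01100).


XOR: 01000
Count of 1s: 1

1


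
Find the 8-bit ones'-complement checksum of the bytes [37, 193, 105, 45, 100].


Sum = 480 mod 256 = 224
Complement = 31

31


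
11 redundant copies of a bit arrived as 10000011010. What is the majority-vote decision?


Ones: 4 out of 11
Threshold: 6

0 (4/11 voted 1)


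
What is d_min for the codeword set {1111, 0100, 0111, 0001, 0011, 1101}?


Comparing all pairs, minimum distance: 1
Can detect 0 errors, correct 0 errors

1


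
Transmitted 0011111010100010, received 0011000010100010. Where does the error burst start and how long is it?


XOR: 0000111000000000

Burst at position 4, length 3


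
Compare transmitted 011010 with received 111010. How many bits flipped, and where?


XOR: 100000

1 error(s) at position(s): 0


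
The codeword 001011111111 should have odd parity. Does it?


Number of 1s: 9

Yes, parity is correct (9 ones)


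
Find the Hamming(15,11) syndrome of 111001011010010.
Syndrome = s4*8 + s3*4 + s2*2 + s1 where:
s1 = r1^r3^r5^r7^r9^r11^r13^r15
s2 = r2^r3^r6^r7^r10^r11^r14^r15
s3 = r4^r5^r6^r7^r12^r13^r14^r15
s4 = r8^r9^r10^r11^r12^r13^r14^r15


s1=0, s2=1, s3=0, s4=0

Syndrome = 2 (error at position 2)


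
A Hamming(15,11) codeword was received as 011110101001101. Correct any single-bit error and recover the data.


Syndrome = 0: no error detected

Data: 11011001101 (no errors)


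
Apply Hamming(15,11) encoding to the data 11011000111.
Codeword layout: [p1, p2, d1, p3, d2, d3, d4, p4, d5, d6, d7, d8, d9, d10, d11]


Parity bits: p1=0, p2=0, p3=1, p4=0

001110101000111


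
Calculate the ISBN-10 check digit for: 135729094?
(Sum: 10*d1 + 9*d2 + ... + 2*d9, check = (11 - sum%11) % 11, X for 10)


Weighted sum: 218
218 mod 11 = 9

Check digit: 2


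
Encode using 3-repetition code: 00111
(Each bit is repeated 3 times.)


Each bit -> 3 copies

000000111111111


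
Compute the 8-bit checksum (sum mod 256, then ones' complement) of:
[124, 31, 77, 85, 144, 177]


Sum = 638 mod 256 = 126
Complement = 129

129


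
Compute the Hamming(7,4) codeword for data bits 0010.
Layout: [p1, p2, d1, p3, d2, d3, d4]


Parity bits: p1=0, p2=1, p3=1

0101010


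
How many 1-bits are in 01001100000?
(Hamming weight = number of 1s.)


Counting 1s in 01001100000

3


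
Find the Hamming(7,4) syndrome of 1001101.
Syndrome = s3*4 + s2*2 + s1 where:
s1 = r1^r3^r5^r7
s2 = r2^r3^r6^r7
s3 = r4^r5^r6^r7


s1=1, s2=1, s3=1

Syndrome = 7 (error at position 7)


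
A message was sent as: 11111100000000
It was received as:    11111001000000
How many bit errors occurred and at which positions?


XOR: 00000101000000

2 error(s) at position(s): 5, 7


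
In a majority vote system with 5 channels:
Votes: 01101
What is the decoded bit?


Ones: 3 out of 5
Threshold: 3

1 (3/5 voted 1)


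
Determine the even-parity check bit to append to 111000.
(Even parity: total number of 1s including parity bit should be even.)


Number of 1s in data: 3
Parity bit: 1

1


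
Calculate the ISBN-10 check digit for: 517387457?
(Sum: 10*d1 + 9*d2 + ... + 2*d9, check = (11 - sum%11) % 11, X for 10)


Weighted sum: 264
264 mod 11 = 0

Check digit: 0


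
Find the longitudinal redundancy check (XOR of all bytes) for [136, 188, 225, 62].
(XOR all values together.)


XOR chain: 136 ^ 188 ^ 225 ^ 62 = 235

235


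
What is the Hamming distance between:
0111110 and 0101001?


XOR: 0010111
Count of 1s: 4

4


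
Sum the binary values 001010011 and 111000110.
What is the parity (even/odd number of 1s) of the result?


001010011 = 83
111000110 = 454
Sum = 537 = 1000011001
1s count = 4

even parity (4 ones in 1000011001)


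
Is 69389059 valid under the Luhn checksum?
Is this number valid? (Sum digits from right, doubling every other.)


Luhn sum = 45
45 mod 10 = 5

Invalid (Luhn sum mod 10 = 5)


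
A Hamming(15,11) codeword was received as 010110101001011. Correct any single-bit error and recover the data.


Syndrome = 0: no error detected

Data: 01011001011 (no errors)


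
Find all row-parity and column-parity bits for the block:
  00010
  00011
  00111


Row parities: 101
Column parities: 00110

Row P: 101, Col P: 00110, Corner: 0


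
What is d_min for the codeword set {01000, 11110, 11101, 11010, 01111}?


Comparing all pairs, minimum distance: 1
Can detect 0 errors, correct 0 errors

1


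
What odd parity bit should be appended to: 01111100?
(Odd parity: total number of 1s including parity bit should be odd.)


Number of 1s in data: 5
Parity bit: 0

0


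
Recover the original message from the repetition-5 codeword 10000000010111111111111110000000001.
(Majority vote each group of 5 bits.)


Groups: 10000, 00001, 01111, 11111, 11111, 00000, 00001
Majority votes: 0011100

0011100


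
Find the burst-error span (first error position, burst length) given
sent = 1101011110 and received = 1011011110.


XOR: 0110000000

Burst at position 1, length 2


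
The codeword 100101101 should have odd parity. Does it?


Number of 1s: 5

Yes, parity is correct (5 ones)


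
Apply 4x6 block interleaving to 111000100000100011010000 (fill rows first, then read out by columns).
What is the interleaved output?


Matrix:
  111000
  100000
  100011
  010000
Read columns: 111010011000000000100010

111010011000000000100010


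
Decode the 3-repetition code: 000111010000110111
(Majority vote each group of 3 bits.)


Groups: 000, 111, 010, 000, 110, 111
Majority votes: 010011

010011


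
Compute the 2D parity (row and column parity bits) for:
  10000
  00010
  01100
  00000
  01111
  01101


Row parities: 110001
Column parities: 11100

Row P: 110001, Col P: 11100, Corner: 1


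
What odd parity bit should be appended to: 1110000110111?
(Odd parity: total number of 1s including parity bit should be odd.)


Number of 1s in data: 8
Parity bit: 1

1


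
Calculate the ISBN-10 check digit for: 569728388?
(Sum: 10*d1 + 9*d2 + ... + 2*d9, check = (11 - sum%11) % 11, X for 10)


Weighted sum: 329
329 mod 11 = 10

Check digit: 1


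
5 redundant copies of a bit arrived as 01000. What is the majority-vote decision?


Ones: 1 out of 5
Threshold: 3

0 (1/5 voted 1)


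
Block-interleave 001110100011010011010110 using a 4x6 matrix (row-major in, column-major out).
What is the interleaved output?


Matrix:
  001110
  100011
  010011
  010110
Read columns: 010000111000100111110110

010000111000100111110110


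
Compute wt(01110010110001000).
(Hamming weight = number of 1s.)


Counting 1s in 01110010110001000

7


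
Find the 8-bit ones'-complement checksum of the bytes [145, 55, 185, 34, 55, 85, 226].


Sum = 785 mod 256 = 17
Complement = 238

238


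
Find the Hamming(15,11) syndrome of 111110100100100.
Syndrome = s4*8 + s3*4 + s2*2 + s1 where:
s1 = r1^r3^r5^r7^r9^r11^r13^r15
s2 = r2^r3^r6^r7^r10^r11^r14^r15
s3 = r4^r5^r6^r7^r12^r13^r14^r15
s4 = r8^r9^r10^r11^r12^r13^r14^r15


s1=1, s2=0, s3=0, s4=0

Syndrome = 1 (error at position 1)


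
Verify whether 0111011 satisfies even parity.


Number of 1s: 5

No, parity error (5 ones)


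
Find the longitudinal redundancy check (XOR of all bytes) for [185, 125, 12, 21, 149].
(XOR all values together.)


XOR chain: 185 ^ 125 ^ 12 ^ 21 ^ 149 = 72

72


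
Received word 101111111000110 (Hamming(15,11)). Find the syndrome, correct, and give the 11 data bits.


Syndrome = 0: no error detected

Data: 11111000110 (no errors)


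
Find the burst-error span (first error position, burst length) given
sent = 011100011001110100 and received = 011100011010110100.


XOR: 000000000011000000

Burst at position 10, length 2


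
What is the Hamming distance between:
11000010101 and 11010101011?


XOR: 00010111110
Count of 1s: 6

6


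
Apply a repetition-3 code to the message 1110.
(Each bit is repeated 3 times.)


Each bit -> 3 copies

111111111000


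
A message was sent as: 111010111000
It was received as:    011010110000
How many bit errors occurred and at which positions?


XOR: 100000001000

2 error(s) at position(s): 0, 8


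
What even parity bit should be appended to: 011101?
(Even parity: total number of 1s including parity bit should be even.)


Number of 1s in data: 4
Parity bit: 0

0


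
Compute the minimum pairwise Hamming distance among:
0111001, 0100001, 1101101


Comparing all pairs, minimum distance: 2
Can detect 1 errors, correct 0 errors

2


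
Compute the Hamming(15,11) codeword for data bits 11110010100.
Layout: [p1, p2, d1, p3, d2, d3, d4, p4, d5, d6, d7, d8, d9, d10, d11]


Parity bits: p1=1, p2=0, p3=0, p4=0

101011100010100


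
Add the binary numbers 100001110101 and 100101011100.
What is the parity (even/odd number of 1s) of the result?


100001110101 = 2165
100101011100 = 2396
Sum = 4561 = 1000111010001
1s count = 6

even parity (6 ones in 1000111010001)


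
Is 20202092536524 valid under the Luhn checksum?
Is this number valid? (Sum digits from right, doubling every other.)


Luhn sum = 43
43 mod 10 = 3

Invalid (Luhn sum mod 10 = 3)


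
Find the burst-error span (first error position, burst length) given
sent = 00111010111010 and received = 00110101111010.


XOR: 00001111000000

Burst at position 4, length 4


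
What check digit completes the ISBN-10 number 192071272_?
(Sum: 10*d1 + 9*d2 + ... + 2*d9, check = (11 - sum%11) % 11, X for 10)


Weighted sum: 187
187 mod 11 = 0

Check digit: 0


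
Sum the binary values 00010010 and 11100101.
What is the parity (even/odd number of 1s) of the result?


00010010 = 18
11100101 = 229
Sum = 247 = 11110111
1s count = 7

odd parity (7 ones in 11110111)


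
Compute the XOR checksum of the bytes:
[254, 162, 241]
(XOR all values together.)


XOR chain: 254 ^ 162 ^ 241 = 173

173


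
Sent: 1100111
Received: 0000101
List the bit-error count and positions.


XOR: 1100010

3 error(s) at position(s): 0, 1, 5


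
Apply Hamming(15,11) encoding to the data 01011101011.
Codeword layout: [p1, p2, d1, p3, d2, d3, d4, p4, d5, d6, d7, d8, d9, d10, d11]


Parity bits: p1=0, p2=0, p3=1, p4=1

000110111101011


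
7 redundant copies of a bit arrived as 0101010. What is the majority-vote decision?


Ones: 3 out of 7
Threshold: 4

0 (3/7 voted 1)


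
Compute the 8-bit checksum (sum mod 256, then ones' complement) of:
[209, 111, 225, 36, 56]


Sum = 637 mod 256 = 125
Complement = 130

130


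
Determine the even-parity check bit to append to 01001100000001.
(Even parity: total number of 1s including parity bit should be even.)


Number of 1s in data: 4
Parity bit: 0

0


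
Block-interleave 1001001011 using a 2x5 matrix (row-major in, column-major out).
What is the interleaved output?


Matrix:
  10010
  01011
Read columns: 1001001101

1001001101


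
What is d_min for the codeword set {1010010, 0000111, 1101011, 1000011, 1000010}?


Comparing all pairs, minimum distance: 1
Can detect 0 errors, correct 0 errors

1


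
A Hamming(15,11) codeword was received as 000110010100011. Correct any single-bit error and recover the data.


Syndrome = 2: error at position 2

Data: 01000100011 (corrected bit 2)


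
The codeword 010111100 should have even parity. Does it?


Number of 1s: 5

No, parity error (5 ones)


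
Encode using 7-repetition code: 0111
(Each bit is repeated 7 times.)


Each bit -> 7 copies

0000000111111111111111111111


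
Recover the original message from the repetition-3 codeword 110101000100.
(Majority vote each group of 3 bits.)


Groups: 110, 101, 000, 100
Majority votes: 1100

1100


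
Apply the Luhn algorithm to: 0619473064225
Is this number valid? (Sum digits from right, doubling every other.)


Luhn sum = 50
50 mod 10 = 0

Valid (Luhn sum mod 10 = 0)


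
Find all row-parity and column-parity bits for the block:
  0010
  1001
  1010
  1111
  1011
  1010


Row parities: 100010
Column parities: 1111

Row P: 100010, Col P: 1111, Corner: 0


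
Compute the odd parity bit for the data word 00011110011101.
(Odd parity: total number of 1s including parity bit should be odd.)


Number of 1s in data: 8
Parity bit: 1

1


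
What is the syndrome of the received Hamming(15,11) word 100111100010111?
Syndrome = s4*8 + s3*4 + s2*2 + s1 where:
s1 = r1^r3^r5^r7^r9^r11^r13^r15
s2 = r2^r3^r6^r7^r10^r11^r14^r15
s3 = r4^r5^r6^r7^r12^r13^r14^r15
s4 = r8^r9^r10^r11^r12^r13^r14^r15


s1=0, s2=1, s3=1, s4=0

Syndrome = 6 (error at position 6)


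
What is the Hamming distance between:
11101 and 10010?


XOR: 01111
Count of 1s: 4

4


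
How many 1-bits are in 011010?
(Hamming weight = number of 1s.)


Counting 1s in 011010

3


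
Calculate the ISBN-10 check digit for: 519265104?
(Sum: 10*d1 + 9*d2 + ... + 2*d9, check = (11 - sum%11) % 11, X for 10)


Weighted sum: 218
218 mod 11 = 9

Check digit: 2


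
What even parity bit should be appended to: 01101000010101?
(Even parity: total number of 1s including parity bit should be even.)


Number of 1s in data: 6
Parity bit: 0

0


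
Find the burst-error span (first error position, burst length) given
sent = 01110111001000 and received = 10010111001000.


XOR: 11100000000000

Burst at position 0, length 3


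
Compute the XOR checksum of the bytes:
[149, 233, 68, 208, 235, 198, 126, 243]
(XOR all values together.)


XOR chain: 149 ^ 233 ^ 68 ^ 208 ^ 235 ^ 198 ^ 126 ^ 243 = 72

72


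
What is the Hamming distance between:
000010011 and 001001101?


XOR: 001011110
Count of 1s: 5

5


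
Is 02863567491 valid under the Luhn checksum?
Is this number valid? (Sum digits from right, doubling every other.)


Luhn sum = 44
44 mod 10 = 4

Invalid (Luhn sum mod 10 = 4)


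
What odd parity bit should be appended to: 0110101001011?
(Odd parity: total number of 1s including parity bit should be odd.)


Number of 1s in data: 7
Parity bit: 0

0


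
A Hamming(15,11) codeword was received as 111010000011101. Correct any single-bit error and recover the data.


Syndrome = 0: no error detected

Data: 11000011101 (no errors)


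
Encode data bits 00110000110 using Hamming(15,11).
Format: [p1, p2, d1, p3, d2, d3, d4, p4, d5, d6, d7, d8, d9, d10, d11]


Parity bits: p1=0, p2=1, p3=0, p4=0

010001100000110


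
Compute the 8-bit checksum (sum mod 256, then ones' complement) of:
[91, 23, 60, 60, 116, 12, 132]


Sum = 494 mod 256 = 238
Complement = 17

17


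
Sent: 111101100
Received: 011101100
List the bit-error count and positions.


XOR: 100000000

1 error(s) at position(s): 0


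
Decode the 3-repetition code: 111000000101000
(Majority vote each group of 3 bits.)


Groups: 111, 000, 000, 101, 000
Majority votes: 10010

10010


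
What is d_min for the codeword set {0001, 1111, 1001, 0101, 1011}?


Comparing all pairs, minimum distance: 1
Can detect 0 errors, correct 0 errors

1


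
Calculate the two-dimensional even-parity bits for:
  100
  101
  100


Row parities: 101
Column parities: 101

Row P: 101, Col P: 101, Corner: 0


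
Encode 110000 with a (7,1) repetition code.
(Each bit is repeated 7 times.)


Each bit -> 7 copies

111111111111110000000000000000000000000000


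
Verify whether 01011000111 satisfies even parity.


Number of 1s: 6

Yes, parity is correct (6 ones)


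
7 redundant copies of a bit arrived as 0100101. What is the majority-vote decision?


Ones: 3 out of 7
Threshold: 4

0 (3/7 voted 1)
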